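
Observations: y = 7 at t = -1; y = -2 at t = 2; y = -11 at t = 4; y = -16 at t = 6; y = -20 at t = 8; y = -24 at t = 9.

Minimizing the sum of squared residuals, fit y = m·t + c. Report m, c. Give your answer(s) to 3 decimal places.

Sums needed: Σt·t = 202, Σt = 28, Σ1 = 6.
Moment sums: Σt·y = -527, Σy = -66.
Normal equations: [[202, 28]; [28, 6]]·[m, c]ᵀ = [-527, -66]ᵀ.
Eliminating c: 6·(row 1) − 28·(row 2) gives 428·m = 6·(-527) − 28·(-66) = -1314, so m = -657/214.
Then c = ((-66) − 28·(-657/214))/6 = 356/107.

m = -3.070, c = 3.327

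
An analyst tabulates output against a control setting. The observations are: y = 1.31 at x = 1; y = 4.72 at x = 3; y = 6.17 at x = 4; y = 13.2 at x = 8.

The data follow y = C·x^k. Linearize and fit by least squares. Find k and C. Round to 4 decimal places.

k = 1.1108, C = 1.3336

Linearized form: ln y = k·ln x + ln C. From the 4 transformed points,
XᵀX = [[7.4528, 4.5643]; [4.5643, 4]], rhs = [9.5929, 6.2218]ᵀ  (here Σln x = 4.5643, Σ(ln x)² = 7.4528, Σln y = 6.2218, Σln x·ln y = 9.5929).
Δ = 7.4528·4 − (4.5643)² = 8.9781; k = (9.5929·4 − 4.5643·6.2218)/8.9781 = 1.11085, ln C = (7.4528·6.2218 − 4.5643·9.5929)/8.9781 = 0.28786, so C = exp(0.28786) = 1.33357.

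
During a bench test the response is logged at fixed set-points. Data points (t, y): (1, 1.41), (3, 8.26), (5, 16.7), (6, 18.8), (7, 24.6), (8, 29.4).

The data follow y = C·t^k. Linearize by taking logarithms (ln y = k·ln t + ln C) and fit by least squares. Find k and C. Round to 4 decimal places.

k = 1.4504, C = 1.4976

Taking logs, ln y = k·ln t + ln C, so regress ln y on ln t.
Σln t = 8.5252, Σ(ln t)² = 15.1183, Σln y = 14.7880, Σln t·ln y = 25.3705.
Equations: 15.1183·k + 8.5252·ln C = 25.3705;  8.5252·k + 6·ln C = 14.7880.
Slope k = (n·Σln t·ln y − Σln t·Σln y)/(n·Σ(ln t)² − (Σln t)²) = (6·25.3705 − 8.5252·14.7880)/18.0313 = 1.45039; ln C = (Σln y − k·Σln t)/n = 0.40386, so C = exp(0.40386) = 1.49760.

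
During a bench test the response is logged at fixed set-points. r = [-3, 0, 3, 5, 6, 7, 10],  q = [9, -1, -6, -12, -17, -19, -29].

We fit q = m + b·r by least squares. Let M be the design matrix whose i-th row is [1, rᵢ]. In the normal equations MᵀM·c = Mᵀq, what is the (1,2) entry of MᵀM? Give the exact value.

28

Row 1 ↔ basis 1, column 2 ↔ basis r, so (MᵀM)_{1,2} = Σᵢ r = (1)·(-3) + (1)·(0) + (1)·(3) + (1)·(5) + (1)·(6) + (1)·(7) + (1)·(10) = 28.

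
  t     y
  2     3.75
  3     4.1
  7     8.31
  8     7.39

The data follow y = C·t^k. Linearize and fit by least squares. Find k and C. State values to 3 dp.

Taking logs, ln y = k·ln t + ln C, so regress ln y on ln t.
XᵀX = [[9.7980, 5.8171]; [5.8171, 4]], rhs = [10.7458, 6.8503]ᵀ  (here Σln t = 5.8171, Σ(ln t)² = 9.7980, Σln y = 6.8503, Σln t·ln y = 10.7458).
Δ = 9.7980·4 − (5.8171)² = 5.3534; k = (10.7458·4 − 5.8171·6.8503)/5.3534 = 0.58546, ln C = (9.7980·6.8503 − 5.8171·10.7458)/5.3534 = 0.86116, so C = exp(0.86116) = 2.36590.

k = 0.585, C = 2.366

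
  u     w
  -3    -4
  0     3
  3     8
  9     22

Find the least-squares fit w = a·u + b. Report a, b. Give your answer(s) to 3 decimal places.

Normal-equation sums: Σu·u = 99, Σu = 9, Σ1 = 4.
For Aᵀw: Σu·w = 234, Σw = 29.
Δ = 99·4 − 9² = 315.
a = (234·4 − 9·29)/315 = 15/7; b = (99·29 − 9·234)/315 = 17/7.

a = 2.143, b = 2.429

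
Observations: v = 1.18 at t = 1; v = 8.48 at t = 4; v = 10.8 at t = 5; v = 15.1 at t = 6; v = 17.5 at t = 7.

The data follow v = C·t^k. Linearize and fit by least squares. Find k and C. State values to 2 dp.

Taking logs, ln v = k·ln t + ln C, so regress ln v on ln t.
Σln t = 6.7334, Σ(ln t)² = 11.5091, Σln v = 10.2597, Σln t·ln v = 17.2269.
Normal system: [[11.5091, 6.7334]; [6.7334, 5]]·[k, ln C]ᵀ = [17.2269, 10.2597]ᵀ.
Δ = 11.5091·5 − (6.7334)² = 12.2067; k = (17.2269·5 − 6.7334·10.2597)/12.2067 = 1.39694, ln C = (11.5091·10.2597 − 6.7334·17.2269)/12.2067 = 0.17070, so C = exp(0.17070) = 1.18613.

k = 1.40, C = 1.19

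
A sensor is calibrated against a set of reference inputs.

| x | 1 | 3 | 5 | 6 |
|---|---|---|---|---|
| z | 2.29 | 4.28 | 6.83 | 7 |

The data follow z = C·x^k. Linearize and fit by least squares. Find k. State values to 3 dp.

With ln zᵢ as the transformed response and ln xᵢ as the regressor:
XᵀX = [[7.0076, 4.4998]; [4.4998, 4]], rhs = [8.1762, 6.1497]ᵀ  (here Σln x = 4.4998, Σ(ln x)² = 7.0076, Σln z = 6.1497, Σln x·ln z = 8.1762).
Solving (det = 7.7823): k = 0.64661, ln C = 0.81003.

k = 0.647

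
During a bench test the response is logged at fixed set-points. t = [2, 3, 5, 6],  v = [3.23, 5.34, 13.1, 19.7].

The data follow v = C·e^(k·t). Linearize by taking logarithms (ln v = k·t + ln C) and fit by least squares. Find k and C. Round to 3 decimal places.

k = 0.451, C = 1.343

Let Y = ln v. Fitting Y = k·t + ln C by least squares:
Over the data: Σt = 16.0000, Σ(t)² = 74.0000, Σln v = 8.4009, Σt·ln v = 38.1174.
Normal system: [[74.0000, 16.0000]; [16.0000, 4]]·[k, ln C]ᵀ = [38.1174, 8.4009]ᵀ.
Solving (det = 40.0000): k = 0.45137, ln C = 0.29477, so C = exp(0.29477) = 1.34282.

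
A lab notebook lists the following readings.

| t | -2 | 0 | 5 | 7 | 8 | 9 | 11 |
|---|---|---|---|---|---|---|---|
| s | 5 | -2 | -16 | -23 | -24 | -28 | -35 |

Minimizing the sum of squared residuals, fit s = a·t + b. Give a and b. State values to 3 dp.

With design matrix X, XᵀX = [[344, 38]; [38, 7]] and Xᵀs = [-1080, -123]ᵀ.
Δ = 344·7 − 38² = 964.
a = ((-1080)·7 − 38·(-123))/964 = -1443/482; b = (344·(-123) − 38·(-1080))/964 = -318/241.

a = -2.994, b = -1.320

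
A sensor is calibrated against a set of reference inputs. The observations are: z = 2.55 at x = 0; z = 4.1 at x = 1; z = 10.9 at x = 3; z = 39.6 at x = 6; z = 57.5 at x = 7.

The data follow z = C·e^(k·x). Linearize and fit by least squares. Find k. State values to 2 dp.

k = 0.45

With ln zᵢ as the transformed response and xᵢ as the regressor:
Σx = 17.0000, Σ(x)² = 95.0000, Σln z = 12.4665, Σx·ln z = 59.0127.
Equations: 95.0000·k + 17.0000·ln C = 59.0127;  17.0000·k + 5·ln C = 12.4665.
Slope k = (n·Σx·ln z − Σx·Σln z)/(n·Σ(x)² − (Σx)²) = (5·59.0127 − 17.0000·12.4665)/186.0000 = 0.44696; ln C = (Σln z − k·Σx)/n = 0.97364.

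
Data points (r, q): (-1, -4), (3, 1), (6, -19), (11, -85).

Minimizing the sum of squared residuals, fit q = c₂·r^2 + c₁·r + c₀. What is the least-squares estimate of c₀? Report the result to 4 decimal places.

c₀ = 0.0688

From the data, Σr^2·r^2 = 16019, Σr^2·r = 1573, Σr^2 = 167, Σr·r = 167, Σr = 19, Σ1 = 4.
And Σr^2·q = -10964, Σr·q = -1042, Σq = -107.
XᵀX·[c₂, c₁, c₀]ᵀ = Xᵀq becomes [[16019, 1573, 167]; [1573, 167, 19]; [167, 19, 4]]·[c₂, c₁, c₀]ᵀ = [-10964, -1042, -107]ᵀ.
Row-reducing yields c₂ = -1249/1308, c₁ = 3593/1308, c₀ = 15/218.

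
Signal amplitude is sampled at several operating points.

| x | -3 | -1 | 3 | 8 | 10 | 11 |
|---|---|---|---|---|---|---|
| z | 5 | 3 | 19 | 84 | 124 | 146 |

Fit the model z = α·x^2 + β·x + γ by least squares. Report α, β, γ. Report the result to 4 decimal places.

Entries of MᵀM: Σx^2·x^2 = 28900, Σx^2·x = 2842, Σx^2 = 304, Σx·x = 304, Σx = 28, Σ1 = 6.
Moment sums: Σx^2·z = 35661, Σx·z = 3557, Σz = 381.
So MᵀM·[α, β, γ]ᵀ = Mᵀz: [[28900, 2842, 304]; [2842, 304, 28]; [304, 28, 6]]·[α, β, γ]ᵀ = [35661, 3557, 381]ᵀ.
Solving the 3×3 system (Gaussian elimination) gives α = 90931/94098, β = 1095439/470490, γ = 576071/156830.

α = 0.9663, β = 2.3283, γ = 3.6732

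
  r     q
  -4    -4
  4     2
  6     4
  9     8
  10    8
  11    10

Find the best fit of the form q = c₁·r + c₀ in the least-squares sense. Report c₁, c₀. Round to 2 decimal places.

c₁ = 0.92, c₀ = -0.87

Compute the Gram sums: Σr·r = 370, Σr = 36, Σ1 = 6.
And Σr·q = 310, Σq = 28.
XᵀX·[c₁, c₀]ᵀ = Xᵀq becomes [[370, 36]; [36, 6]]·[c₁, c₀]ᵀ = [310, 28]ᵀ.
Determinant 370·6 − 36² = 924.
c₁ = (310·6 − 36·28)/924 = 71/77; c₀ = (370·28 − 36·310)/924 = -200/231.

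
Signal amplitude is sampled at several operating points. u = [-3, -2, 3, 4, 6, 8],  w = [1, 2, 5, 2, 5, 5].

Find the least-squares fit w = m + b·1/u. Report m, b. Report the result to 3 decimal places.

With design matrix X, XᵀX = [[6, 1/24]; [1/24, 37/64]] and Xᵀw = [20, 55/24]ᵀ.
Δ = 6·(37/64) − (1/24)² = 1997/576.
m = (20·(37/64) − (1/24)·(55/24))/(1997/576) = 6605/1997; b = (6·(55/24) − (1/24)·20)/(1997/576) = 7440/1997.

m = 3.307, b = 3.726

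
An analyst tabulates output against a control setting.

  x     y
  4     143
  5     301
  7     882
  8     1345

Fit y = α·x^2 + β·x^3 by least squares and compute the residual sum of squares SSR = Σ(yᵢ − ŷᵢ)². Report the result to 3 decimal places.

Compute the Gram sums: Σx^2·x^2 = 7378, Σx^2·x^3 = 53724, Σx^3·x^3 = 399514.
Moment sums: Σx^2·y = 139111, Σx^3·y = 1037943.
Normal equations: [[7378, 53724]; [53724, 399514]]·[α, β]ᵀ = [139111, 1037943]ᵀ.
Eliminating β: 399514·(row 1) − 53724·(row 2) gives 61346116·α = 399514·139111 − 53724·1037943 = -185657678, so α = -92828839/30673058.
Then β = (1037943 − 53724·(-92828839/30673058))/399514 = 92172045/30673058.
Residuals: -13751081/15336529, 15902904/15336529, -6380584/15336529, 2110833/15336529; SSR = 31764818/15336529.

SSR = 2.071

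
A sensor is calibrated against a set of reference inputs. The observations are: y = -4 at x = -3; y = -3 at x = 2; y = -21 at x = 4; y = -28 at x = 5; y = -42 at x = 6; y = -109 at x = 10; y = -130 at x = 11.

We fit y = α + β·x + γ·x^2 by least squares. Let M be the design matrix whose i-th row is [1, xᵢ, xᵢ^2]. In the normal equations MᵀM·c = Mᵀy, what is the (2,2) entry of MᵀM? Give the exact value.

311

Row 2 ↔ basis x, column 2 ↔ basis x, so (MᵀM)_{2,2} = Σᵢ (x)·(x) = (-3)·(-3) + (2)·(2) + (4)·(4) + (5)·(5) + (6)·(6) + (10)·(10) + (11)·(11) = 311.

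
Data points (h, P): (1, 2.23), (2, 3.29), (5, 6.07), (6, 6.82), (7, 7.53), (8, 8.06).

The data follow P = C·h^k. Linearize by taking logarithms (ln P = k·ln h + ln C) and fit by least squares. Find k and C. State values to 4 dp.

k = 0.6300, C = 2.1912

Taking logs, ln P = k·ln h + ln C, so regress ln P on ln h.
Σln h = 8.1197, Σ(ln h)² = 14.3918, Σln P = 9.8219, Σln h·ln P = 15.4360.
Equations: 14.3918·k + 8.1197·ln C = 15.4360;  8.1197·k + 6·ln C = 9.8219.
Slope k = (n·Σln h·ln P − Σln h·Σln P)/(n·Σ(ln h)² − (Σln h)²) = (6·15.4360 − 8.1197·9.8219)/20.4213 = 0.62998; ln C = (Σln P − k·Σln h)/n = 0.78445, so C = exp(0.78445) = 2.19120.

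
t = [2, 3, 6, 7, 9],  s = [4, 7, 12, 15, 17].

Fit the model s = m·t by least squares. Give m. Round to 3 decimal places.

Compute the Gram sums: Σt·t = 179.
Moment sums: Σt·s = 359.
XᵀX·[m]ᵀ = Xᵀs becomes [[179]]·[m]ᵀ = [359]ᵀ.
m = 359/179 = 2.00559.

m = 2.006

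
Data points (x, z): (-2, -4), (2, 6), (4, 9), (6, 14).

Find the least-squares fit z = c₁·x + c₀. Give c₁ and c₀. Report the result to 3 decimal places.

c₁ = 2.214, c₀ = 0.714

Normal-equation sums: Σx·x = 60, Σx = 10, Σ1 = 4.
Right-hand side: Σx·z = 140, Σz = 25.
Eliminating c₀: 4·(row 1) − 10·(row 2) gives 140·c₁ = 4·140 − 10·25 = 310, so c₁ = 31/14.
Then c₀ = (25 − 10·(31/14))/4 = 5/7.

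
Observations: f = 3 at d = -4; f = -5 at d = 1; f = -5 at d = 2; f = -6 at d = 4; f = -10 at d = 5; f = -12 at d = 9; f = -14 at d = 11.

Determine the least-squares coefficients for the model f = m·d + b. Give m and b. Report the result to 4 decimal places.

m = -1.0987, b = -2.6053

With design matrix M, MᵀM = [[264, 28]; [28, 7]] and Mᵀf = [-363, -49]ᵀ.
Determinant 264·7 − 28² = 1064.
m = ((-363)·7 − 28·(-49))/1064 = -167/152; b = (264·(-49) − 28·(-363))/1064 = -99/38.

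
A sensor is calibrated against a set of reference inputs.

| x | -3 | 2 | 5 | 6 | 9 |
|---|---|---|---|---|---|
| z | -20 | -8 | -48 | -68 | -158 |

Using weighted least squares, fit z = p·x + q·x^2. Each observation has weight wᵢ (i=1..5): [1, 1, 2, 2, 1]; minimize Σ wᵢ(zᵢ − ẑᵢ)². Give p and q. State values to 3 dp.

Forming AᵀWA = [[216, 1392]; [1392, 10500]] and AᵀWz = [-2674, -20306]ᵀ gives AᵀWA·[p, q]ᵀ = AᵀWz.
Eliminating q: 10500·(row 1) − 1392·(row 2) gives 330336·p = 10500·(-2674) − 1392·(-20306) = 188952, so p = 7873/13764.
Then q = ((-20306) − 1392·(7873/13764))/10500 = -13831/6882.

p = 0.572, q = -2.010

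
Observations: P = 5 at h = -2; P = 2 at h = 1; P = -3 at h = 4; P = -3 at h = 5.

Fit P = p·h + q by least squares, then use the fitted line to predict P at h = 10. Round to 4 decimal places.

P̂ = -9.6167

From the data, Σh·h = 46, Σh = 8, Σ1 = 4.
For XᵀP: Σh·P = -35, ΣP = 1.
So XᵀX·[p, q]ᵀ = XᵀP: [[46, 8]; [8, 4]]·[p, q]ᵀ = [-35, 1]ᵀ.
Determinant 46·4 − 8² = 120.
p = ((-35)·4 − 8·1)/120 = -37/30; q = (46·1 − 8·(-35))/120 = 163/60.
At h = 10: P̂ = (-37/30)·(10) + (163/60)·(1) = -577/60.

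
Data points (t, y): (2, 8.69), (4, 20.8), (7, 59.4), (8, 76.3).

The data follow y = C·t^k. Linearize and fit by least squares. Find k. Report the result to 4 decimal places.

k = 1.5777

Linearized form: ln y = k·ln t + ln C. From the 4 transformed points,
Σln t = 6.1048, Σ(ln t)² = 10.5129, Σln y = 13.6161, Σln t·ln y = 22.6674.
Normal system: [[10.5129, 6.1048]; [6.1048, 4]]·[k, ln C]ᵀ = [22.6674, 13.6161]ᵀ.
Solving (det = 4.7831): k = 1.57767, ln C = 0.99618.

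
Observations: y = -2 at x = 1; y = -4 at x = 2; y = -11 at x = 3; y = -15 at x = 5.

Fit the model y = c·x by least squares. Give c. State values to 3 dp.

c = -3.026

Normal-equation sums: Σx·x = 39.
Moment sums: Σx·y = -118.
c = (-118)/39 = -3.02564.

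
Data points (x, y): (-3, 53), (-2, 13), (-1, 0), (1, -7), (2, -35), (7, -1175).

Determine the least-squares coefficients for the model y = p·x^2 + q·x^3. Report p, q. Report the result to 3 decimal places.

Entries of AᵀA: Σx^2·x^2 = 2516, Σx^2·x^3 = 16564, Σx^3·x^3 = 118508.
Right-hand side: Σx^2·y = -57193, Σx^3·y = -404847.
So AᵀA·[p, q]ᵀ = Aᵀy: [[2516, 16564]; [16564, 118508]]·[p, q]ᵀ = [-57193, -404847]ᵀ.
det = 2516·118508 − 16564² = 23800032.
p = ((-57193)·118508 − 16564·(-404847))/23800032 = -2248198/743751; q = (2516·(-404847) − 16564·(-57193))/23800032 = -8906275/2975004.

p = -3.023, q = -2.994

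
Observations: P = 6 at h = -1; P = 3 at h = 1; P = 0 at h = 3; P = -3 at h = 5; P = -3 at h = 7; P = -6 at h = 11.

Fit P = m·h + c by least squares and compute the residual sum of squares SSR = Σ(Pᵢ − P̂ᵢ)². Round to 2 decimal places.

Entries of XᵀX: Σh·h = 206, Σh = 26, Σ1 = 6.
And Σh·P = -105, ΣP = -3.
Normal equations: [[206, 26]; [26, 6]]·[m, c]ᵀ = [-105, -3]ᵀ.
Eliminating c: 6·(row 1) − 26·(row 2) gives 560·m = 6·(-105) − 26·(-3) = -552, so m = -69/70.
Then c = ((-3) − 26·(-69/70))/6 = 132/35.
Residuals: 87/70, 3/14, -57/70, -129/70, 9/70, 15/14; SSR = 477/70.

SSR = 6.81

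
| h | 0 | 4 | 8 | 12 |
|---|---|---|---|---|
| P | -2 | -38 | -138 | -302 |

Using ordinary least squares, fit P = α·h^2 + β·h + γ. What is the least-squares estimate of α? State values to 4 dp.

α = -2.0000

Normal-equation sums: Σh^2·h^2 = 25088, Σh^2·h = 2304, Σh^2 = 224, Σh·h = 224, Σh = 24, Σ1 = 4.
Moment sums: Σh^2·P = -52928, Σh·P = -4880, ΣP = -480.
So MᵀM·[α, β, γ]ᵀ = MᵀP: [[25088, 2304, 224]; [2304, 224, 24]; [224, 24, 4]]·[α, β, γ]ᵀ = [-52928, -4880, -480]ᵀ.
Row-reducing yields α = -2, β = -1, γ = -2.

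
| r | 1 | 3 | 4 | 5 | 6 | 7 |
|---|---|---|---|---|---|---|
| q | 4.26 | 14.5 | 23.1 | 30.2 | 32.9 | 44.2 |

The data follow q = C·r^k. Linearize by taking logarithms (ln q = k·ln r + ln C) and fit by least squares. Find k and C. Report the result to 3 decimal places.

Taking logs, ln q = k·ln r + ln C, so regress ln q on ln r.
Σln r = 7.8320, Σ(ln r)² = 12.7160, Σln q = 17.9533, Σln r·ln q = 26.4073.
Equations: 12.7160·k + 7.8320·ln C = 26.4073;  7.8320·k + 6·ln C = 17.9533.
Slope k = (n·Σln r·ln q − Σln r·Σln q)/(n·Σ(ln r)² − (Σln r)²) = (6·26.4073 − 7.8320·17.9533)/14.9557 = 1.19241; ln C = (Σln q − k·Σln r)/n = 1.43572, so C = exp(1.43572) = 4.20269.

k = 1.192, C = 4.203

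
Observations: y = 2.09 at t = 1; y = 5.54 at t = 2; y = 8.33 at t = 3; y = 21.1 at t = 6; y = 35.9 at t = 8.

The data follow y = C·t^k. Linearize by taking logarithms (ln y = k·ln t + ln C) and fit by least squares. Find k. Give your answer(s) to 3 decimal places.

Taking logs, ln y = k·ln t + ln C, so regress ln y on ln t.
Σln t = 5.6630, Σ(ln t)² = 9.2219, Σln y = 11.1990, Σln t·ln y = 16.4251.
Equations: 9.2219·k + 5.6630·ln C = 16.4251;  5.6630·k + 5·ln C = 11.1990.
Slope k = (n·Σln t·ln y − Σln t·Σln y)/(n·Σ(ln t)² − (Σln t)²) = (5·16.4251 − 5.6630·11.1990)/14.0403 = 1.33229; ln C = (Σln y − k·Σln t)/n = 0.73087.

k = 1.332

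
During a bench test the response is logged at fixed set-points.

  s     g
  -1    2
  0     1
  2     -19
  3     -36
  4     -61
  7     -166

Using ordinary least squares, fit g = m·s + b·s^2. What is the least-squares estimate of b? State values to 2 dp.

b = -2.84

Forming AᵀA = [[79, 441]; [441, 2755]] and Aᵀg = [-1554, -9508]ᵀ gives AᵀA·[m, b]ᵀ = Aᵀg.
Eliminating b: 2755·(row 1) − 441·(row 2) gives 23164·m = 2755·(-1554) − 441·(-9508) = -88242, so m = -44121/11582.
Then b = ((-9508) − 441·(-44121/11582))/2755 = -32909/11582.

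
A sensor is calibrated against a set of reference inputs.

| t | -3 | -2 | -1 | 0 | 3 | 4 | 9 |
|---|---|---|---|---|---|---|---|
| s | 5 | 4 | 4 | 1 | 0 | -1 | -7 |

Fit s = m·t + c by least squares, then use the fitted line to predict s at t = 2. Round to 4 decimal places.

From the data, Σt·t = 120, Σt = 10, Σ1 = 7.
For Xᵀs: Σt·s = -94, Σs = 6.
XᵀX·[m, c]ᵀ = Xᵀs becomes [[120, 10]; [10, 7]]·[m, c]ᵀ = [-94, 6]ᵀ.
det = 120·7 − 10² = 740.
m = ((-94)·7 − 10·6)/740 = -359/370; c = (120·6 − 10·(-94))/740 = 83/37.
At t = 2: ŝ = (-359/370)·(2) + (83/37)·(1) = 56/185.

ŝ = 0.3027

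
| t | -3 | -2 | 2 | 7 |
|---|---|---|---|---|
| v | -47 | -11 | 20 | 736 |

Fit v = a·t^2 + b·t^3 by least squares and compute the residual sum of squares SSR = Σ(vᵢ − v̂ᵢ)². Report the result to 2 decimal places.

The normal equations are: 2514·a + 16564·b = 35677;  16564·a + 118506·b = 253965.
(Σt^2·t^2 = 2514, Σt^2·t^3 = 16564, Σt^3·t^3 = 118506, Σt^2·v = 35677, Σt^3·v = 253965.)
Eliminating b: 118506·(row 1) − 16564·(row 2) gives 23557988·a = 118506·35677 − 16564·253965 = 21262302, so a = 10631151/11778994.
Then b = (253965 − 16564·(10631151/11778994))/118506 = 23757091/11778994.
Residuals: -230930/346441, 8981595/5889497, 1499274/5889497, -134514/5889497; SSR = 16698701/5889497.

SSR = 2.84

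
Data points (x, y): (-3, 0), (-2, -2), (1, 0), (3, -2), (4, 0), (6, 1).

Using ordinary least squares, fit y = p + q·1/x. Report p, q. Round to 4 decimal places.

p = -0.6029, q = 0.6737

The normal system MᵀM·[p, q]ᵀ = Mᵀy is [[6, 11/12]; [11/12, 25/16]]·[p, q]ᵀ = [-3, 1/2]ᵀ.
Eliminating q: (25/16)·(row 1) − (11/12)·(row 2) gives (1229/144)·p = (25/16)·(-3) − (11/12)·(1/2) = -247/48, so p = -741/1229.
Then q = ((1/2) − (11/12)·(-741/1229))/(25/16) = 828/1229.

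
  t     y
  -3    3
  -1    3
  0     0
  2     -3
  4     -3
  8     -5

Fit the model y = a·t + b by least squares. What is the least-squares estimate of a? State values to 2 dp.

From the data, Σt·t = 94, Σt = 10, Σ1 = 6.
And Σt·y = -70, Σy = -5.
Eliminating b: 6·(row 1) − 10·(row 2) gives 464·a = 6·(-70) − 10·(-5) = -370, so a = -185/232.
Then b = ((-5) − 10·(-185/232))/6 = 115/232.

a = -0.80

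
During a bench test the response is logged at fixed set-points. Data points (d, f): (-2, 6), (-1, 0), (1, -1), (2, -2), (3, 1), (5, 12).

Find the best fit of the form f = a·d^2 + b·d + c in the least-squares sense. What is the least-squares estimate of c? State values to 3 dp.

From the data, Σd^2·d^2 = 740, Σd^2·d = 152, Σd^2 = 44, Σd·d = 44, Σd = 8, Σ1 = 6.
Right-hand side: Σd^2·f = 324, Σd·f = 46, Σf = 16.
So AᵀA·[a, b, c]ᵀ = Aᵀf: [[740, 152, 44]; [152, 44, 8]; [44, 8, 6]]·[a, b, c]ᵀ = [324, 46, 16]ᵀ.
Row-reducing yields a = 172/195, b = -3373/1950, c = -486/325.

c = -1.495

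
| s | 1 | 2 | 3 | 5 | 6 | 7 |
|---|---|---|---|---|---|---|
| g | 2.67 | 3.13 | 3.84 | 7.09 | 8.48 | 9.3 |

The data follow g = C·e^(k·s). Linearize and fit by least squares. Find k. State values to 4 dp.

k = 0.2268

Linearized form: ln g = k·s + ln C. From the 6 transformed points,
AᵀA = [[124.0000, 24.0000]; [24.0000, 6]], rhs = [45.5304, 9.7950]ᵀ  (here Σs = 24.0000, Σ(s)² = 124.0000, Σln g = 9.7950, Σs·ln g = 45.5304).
Δ = 124.0000·6 − (24.0000)² = 168.0000; k = (45.5304·6 − 24.0000·9.7950)/168.0000 = 0.22680, ln C = (124.0000·9.7950 − 24.0000·45.5304)/168.0000 = 0.72530.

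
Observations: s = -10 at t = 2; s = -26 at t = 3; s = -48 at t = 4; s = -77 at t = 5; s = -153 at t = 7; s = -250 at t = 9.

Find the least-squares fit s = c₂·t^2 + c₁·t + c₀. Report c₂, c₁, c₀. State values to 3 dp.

MᵀM·[c₂, c₁, c₀]ᵀ = Mᵀs reads: 9940·c₂ + 1296·c₁ + 184·c₀ = -30714;  1296·c₂ + 184·c₁ + 30·c₀ = -3996;  184·c₂ + 30·c₁ + 6·c₀ = -564.
Inverting the 3×3 Gram matrix, [c₂, c₁, c₀]ᵀ = [-10527/3550, -3186/1775, 10494/1775]ᵀ.

c₂ = -2.965, c₁ = -1.795, c₀ = 5.912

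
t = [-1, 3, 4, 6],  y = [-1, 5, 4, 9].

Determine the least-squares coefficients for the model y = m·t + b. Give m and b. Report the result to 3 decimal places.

m = 1.346, b = 0.212

AᵀA·[m, b]ᵀ = Aᵀy reads: 62·m + 12·b = 86;  12·m + 4·b = 17.
det = 62·4 − 12² = 104.
m = (86·4 − 12·17)/104 = 35/26; b = (62·17 − 12·86)/104 = 11/52.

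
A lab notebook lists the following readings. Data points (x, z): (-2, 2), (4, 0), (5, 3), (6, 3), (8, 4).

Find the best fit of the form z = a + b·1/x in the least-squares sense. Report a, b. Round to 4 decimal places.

a = 2.3975, b = 0.0521

The normal system MᵀM·[a, b]ᵀ = Mᵀz is [[5, 29/120]; [29/120, 5701/14400]]·[a, b]ᵀ = [12, 3/5]ᵀ.
Determinant 5·(5701/14400) − (29/120)² = 1729/900.
a = (12·(5701/14400) − (29/120)·(3/5))/(1729/900) = 16581/6916; b = (5·(3/5) − (29/120)·12)/(1729/900) = 90/1729.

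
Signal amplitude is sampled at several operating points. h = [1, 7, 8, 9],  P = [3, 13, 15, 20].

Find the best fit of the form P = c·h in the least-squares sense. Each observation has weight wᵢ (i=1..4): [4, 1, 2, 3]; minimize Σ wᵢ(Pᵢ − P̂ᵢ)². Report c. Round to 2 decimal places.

AᵀWA·[c]ᵀ = AᵀWP reads: 424·c = 883.
Hence c = 883 / 424 ≈ 2.08255.

c = 2.08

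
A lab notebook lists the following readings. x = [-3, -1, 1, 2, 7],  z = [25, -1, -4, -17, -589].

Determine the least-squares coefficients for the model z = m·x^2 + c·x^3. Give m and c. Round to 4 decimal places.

With design matrix M, MᵀM = [[2500, 16596]; [16596, 118444]] and Mᵀz = [-28709, -202841]ᵀ.
Determinant 2500·118444 − 16596² = 20682784.
m = ((-28709)·118444 − 16596·(-202841))/20682784 = -4257445/2585348; c = (2500·(-202841) − 16596·(-28709))/20682784 = -957748/646337.

m = -1.6468, c = -1.4818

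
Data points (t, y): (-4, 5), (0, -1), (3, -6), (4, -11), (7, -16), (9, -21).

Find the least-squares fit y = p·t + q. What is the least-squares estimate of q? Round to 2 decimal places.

q = -1.91

From the data, Σt·t = 171, Σt = 19, Σ1 = 6.
Right-hand side: Σt·y = -383, Σy = -50.
So AᵀA·[p, q]ᵀ = Aᵀy: [[171, 19]; [19, 6]]·[p, q]ᵀ = [-383, -50]ᵀ.
Eliminating q: 6·(row 1) − 19·(row 2) gives 665·p = 6·(-383) − 19·(-50) = -1348, so p = -1348/665.
Then q = ((-50) − 19·(-1348/665))/6 = -67/35.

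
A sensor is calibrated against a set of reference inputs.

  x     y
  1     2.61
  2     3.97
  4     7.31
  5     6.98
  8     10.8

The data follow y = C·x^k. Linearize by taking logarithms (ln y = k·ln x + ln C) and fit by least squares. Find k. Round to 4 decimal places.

Linearized form: ln y = k·ln x + ln C. From the 5 transformed points,
Over the data: Σln x = 5.7683, Σ(ln x)² = 9.3166, Σln y = 8.6500, Σln x·ln y = 11.7887.
Normal system: [[9.3166, 5.7683]; [5.7683, 5]]·[k, ln C]ᵀ = [11.7887, 8.6500]ᵀ.
Solving (det = 13.3096): k = 0.67980, ln C = 0.94574.

k = 0.6798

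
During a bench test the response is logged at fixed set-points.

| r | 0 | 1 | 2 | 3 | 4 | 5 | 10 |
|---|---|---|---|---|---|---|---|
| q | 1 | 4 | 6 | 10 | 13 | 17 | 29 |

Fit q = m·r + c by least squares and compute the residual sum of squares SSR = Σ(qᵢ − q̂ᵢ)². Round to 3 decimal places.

The normal system AᵀA·[m, c]ᵀ = Aᵀq is [[155, 25]; [25, 7]]·[m, c]ᵀ = [473, 80]ᵀ.
Δ = 155·7 − 25² = 460.
m = (473·7 − 25·80)/460 = 57/20; c = (155·80 − 25·473)/460 = 5/4.
Residuals: -1/4, -1/10, -19/20, 1/5, 7/20, 3/2, -3/4; SSR = 79/20.

SSR = 3.950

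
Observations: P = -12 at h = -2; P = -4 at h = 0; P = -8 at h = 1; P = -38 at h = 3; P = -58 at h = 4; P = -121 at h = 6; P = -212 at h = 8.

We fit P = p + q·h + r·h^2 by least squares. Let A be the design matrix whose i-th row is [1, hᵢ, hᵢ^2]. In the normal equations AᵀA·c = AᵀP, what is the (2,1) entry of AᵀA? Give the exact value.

20

Row 2 ↔ basis h, column 1 ↔ basis 1, so (AᵀA)_{2,1} = Σᵢ h = (-2)·(1) + (0)·(1) + (1)·(1) + (3)·(1) + (4)·(1) + (6)·(1) + (8)·(1) = 20.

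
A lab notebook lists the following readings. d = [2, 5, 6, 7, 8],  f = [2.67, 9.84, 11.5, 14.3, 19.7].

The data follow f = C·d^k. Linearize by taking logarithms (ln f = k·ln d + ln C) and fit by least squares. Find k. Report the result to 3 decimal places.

With ln fᵢ as the transformed response and ln dᵢ as the regressor:
Σln d = 8.1197, Σ(ln d)² = 14.3918, Σln f = 11.3518, Σln d·ln f = 20.1114.
Normal system: [[14.3918, 8.1197]; [8.1197, 5]]·[k, ln C]ᵀ = [20.1114, 11.3518]ᵀ.
Solving (det = 6.0295): k = 1.39051, ln C = 0.01224.

k = 1.391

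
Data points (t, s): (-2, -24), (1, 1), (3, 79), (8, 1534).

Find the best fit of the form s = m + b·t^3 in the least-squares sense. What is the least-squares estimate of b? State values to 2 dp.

b = 3.00

Entries of MᵀM: Σ1 = 4, Σt^3 = 532, Σt^3·t^3 = 262938.
And Σs = 1590, Σt^3·s = 787734.
So MᵀM·[m, b]ᵀ = Mᵀs: [[4, 532]; [532, 262938]]·[m, b]ᵀ = [1590, 787734]ᵀ.
Eliminating b: 262938·(row 1) − 532·(row 2) gives 768728·m = 262938·1590 − 532·787734 = -1003068, so m = -250767/192182.
Then b = (787734 − 532·(-250767/192182))/262938 = 288132/96091.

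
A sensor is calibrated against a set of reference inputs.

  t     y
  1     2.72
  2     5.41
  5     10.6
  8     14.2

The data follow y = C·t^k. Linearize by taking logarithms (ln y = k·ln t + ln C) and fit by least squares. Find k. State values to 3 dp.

With ln yᵢ as the transformed response and ln tᵢ as the regressor:
AᵀA = [[7.3948, 4.3820]; [4.3820, 4]], rhs = [10.4871, 7.7030]ᵀ  (here Σln t = 4.3820, Σ(ln t)² = 7.3948, Σln y = 7.7030, Σln t·ln y = 10.4871).
Slope k = (n·Σln t·ln y − Σln t·Σln y)/(n·Σ(ln t)² − (Σln t)²) = (4·10.4871 − 4.3820·7.7030)/10.3771 = 0.78960; ln C = (Σln y − k·Σln t)/n = 1.06073.

k = 0.790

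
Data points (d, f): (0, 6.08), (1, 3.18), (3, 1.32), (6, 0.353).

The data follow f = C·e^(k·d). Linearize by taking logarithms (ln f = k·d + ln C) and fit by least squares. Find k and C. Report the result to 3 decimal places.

Taking logs, ln f = k·d + ln C, so regress ln f on d.
Σd = 10.0000, Σ(d)² = 46.0000, Σln f = 2.1982, Σd·ln f = -4.2579.
Equations: 46.0000·k + 10.0000·ln C = -4.2579;  10.0000·k + 4·ln C = 2.1982.
Slope k = (n·Σd·ln f − Σd·Σln f)/(n·Σ(d)² − (Σd)²) = (4·-4.2579 − 10.0000·2.1982)/84.0000 = -0.46445; ln C = (Σln f − k·Σd)/n = 1.71069, so C = exp(1.71069) = 5.53278.

k = -0.464, C = 5.533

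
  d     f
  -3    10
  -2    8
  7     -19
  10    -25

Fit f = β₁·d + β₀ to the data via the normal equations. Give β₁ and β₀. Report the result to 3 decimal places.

β₁ = -2.786, β₀ = 1.857

Entries of AᵀA: Σd·d = 162, Σd = 12, Σ1 = 4.
Moment sums: Σd·f = -429, Σf = -26.
Normal equations: [[162, 12]; [12, 4]]·[β₁, β₀]ᵀ = [-429, -26]ᵀ.
Determinant 162·4 − 12² = 504.
β₁ = ((-429)·4 − 12·(-26))/504 = -39/14; β₀ = (162·(-26) − 12·(-429))/504 = 13/7.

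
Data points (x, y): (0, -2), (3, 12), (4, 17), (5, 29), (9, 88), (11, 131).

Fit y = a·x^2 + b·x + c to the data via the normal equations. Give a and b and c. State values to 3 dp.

Forming MᵀM = [[22164, 2276, 252]; [2276, 252, 32]; [252, 32, 6]] and Mᵀy = [24084, 2482, 275]ᵀ gives MᵀM·[a, b, c]ᵀ = Mᵀy.
Solving the 3×3 system (Gaussian elimination) gives a = 6857/6864, b = 2371/2288, c = -515/312.

a = 0.999, b = 1.036, c = -1.651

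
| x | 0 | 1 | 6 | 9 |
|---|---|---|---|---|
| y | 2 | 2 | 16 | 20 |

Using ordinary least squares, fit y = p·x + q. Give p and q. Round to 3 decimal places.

p = 2.185, q = 1.259

Normal-equation sums: Σx·x = 118, Σx = 16, Σ1 = 4.
And Σx·y = 278, Σy = 40.
MᵀM·[p, q]ᵀ = Mᵀy becomes [[118, 16]; [16, 4]]·[p, q]ᵀ = [278, 40]ᵀ.
Determinant 118·4 − 16² = 216.
p = (278·4 − 16·40)/216 = 59/27; q = (118·40 − 16·278)/216 = 34/27.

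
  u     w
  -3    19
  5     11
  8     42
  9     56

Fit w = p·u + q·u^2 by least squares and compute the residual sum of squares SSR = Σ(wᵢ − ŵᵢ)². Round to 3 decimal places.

Normal-equation sums: Σu·u = 179, Σu·u^2 = 1339, Σu^2·u^2 = 11363.
Right-hand side: Σu·w = 838, Σu^2·w = 7670.
So MᵀM·[p, q]ᵀ = Mᵀw: [[179, 1339]; [1339, 11363]]·[p, q]ᵀ = [838, 7670]ᵀ.
Δ = 179·11363 − 1339² = 241056.
p = (838·11363 − 1339·7670)/241056 = -2597/837; q = (179·7670 − 1339·838)/241056 = 871/837.
Residuals: 91/279, 139/279, 2/9, -34/93; SSR = 50/93.

SSR = 0.538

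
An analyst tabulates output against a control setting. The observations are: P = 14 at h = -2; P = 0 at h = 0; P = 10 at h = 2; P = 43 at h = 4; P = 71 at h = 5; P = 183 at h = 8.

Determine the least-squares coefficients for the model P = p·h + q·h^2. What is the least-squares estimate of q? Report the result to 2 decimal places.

q = 2.98

Setting ∂/∂p … = 0 gives: 113·p + 701·q = 1983;  701·p + 5009·q = 14271.
det = 113·5009 − 701² = 74616.
p = (1983·5009 − 701·14271)/74616 = -5927/6218; q = (113·14271 − 701·1983)/74616 = 18545/6218.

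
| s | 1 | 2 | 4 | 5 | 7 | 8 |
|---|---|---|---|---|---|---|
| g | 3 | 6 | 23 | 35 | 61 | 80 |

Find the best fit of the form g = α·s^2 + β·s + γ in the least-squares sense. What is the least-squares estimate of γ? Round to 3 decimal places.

Sums needed: Σs^2·s^2 = 7395, Σs^2·s = 1053, Σs^2 = 159, Σs·s = 159, Σs = 27, Σ1 = 6.
Right-hand side: Σs^2·g = 9379, Σs·g = 1349, Σg = 208.
Normal equations: [[7395, 1053, 159]; [1053, 159, 27]; [159, 27, 6]]·[α, β, γ]ᵀ = [9379, 1349, 208]ᵀ.
Row-reducing yields α = 25/24, β = 983/600, γ = -31/100.

γ = -0.310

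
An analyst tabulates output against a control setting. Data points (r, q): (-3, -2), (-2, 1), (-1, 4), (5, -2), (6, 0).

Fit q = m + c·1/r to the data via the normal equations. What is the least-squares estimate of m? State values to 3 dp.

m = -0.957

The normal equations are: 5·m + (-22/15)·c = 1;  (-22/15)·m + (643/450)·c = -127/30.
(Σ1 = 5, Σ1/r = -22/15, Σ1/r·1/r = 643/450, Σq = 1, Σ1/r·q = -127/30.)
Eliminating c: (643/450)·(row 1) − (-22/15)·(row 2) gives (749/150)·m = (643/450)·1 − (-22/15)·(-127/30) = -239/50, so m = -717/749.
Then c = ((-127/30) − (-22/15)·(-717/749))/(643/450) = -2955/749.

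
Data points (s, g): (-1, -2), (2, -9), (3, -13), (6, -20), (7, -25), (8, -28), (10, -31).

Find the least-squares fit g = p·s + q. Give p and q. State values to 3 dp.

p = -2.773, q = -4.422

MᵀM·[p, q]ᵀ = Mᵀg reads: 263·p + 35·q = -884;  35·p + 7·q = -128.
(Σs·s = 263, Σs = 35, Σ1 = 7, Σs·g = -884, Σg = -128.)
Determinant 263·7 − 35² = 616.
p = ((-884)·7 − 35·(-128))/616 = -61/22; q = (263·(-128) − 35·(-884))/616 = -681/154.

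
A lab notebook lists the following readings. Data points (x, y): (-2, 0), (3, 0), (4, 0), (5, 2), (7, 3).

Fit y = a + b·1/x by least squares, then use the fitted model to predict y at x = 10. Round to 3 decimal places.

ŷ = 1.013

With design matrix A, AᵀA = [[5, 179/420]; [179/420, 85381/176400]] and Aᵀy = [5, 29/35]ᵀ.
Δ = 5·(85381/176400) − (179/420)² = 24679/11025.
a = (5·(85381/176400) − (179/420)·(29/35))/(24679/11025) = 364613/394864; b = (5·(29/35) − (179/420)·5)/(24679/11025) = 88725/98716.
At x = 10: ŷ = (364613/394864)·(1) + (88725/98716)·(1/10) = 400103/394864.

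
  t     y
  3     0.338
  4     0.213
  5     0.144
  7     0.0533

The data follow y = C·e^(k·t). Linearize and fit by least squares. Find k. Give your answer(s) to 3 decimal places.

Let Y = ln y. Fitting Y = k·t + ln C by least squares:
Over the data: Σt = 19.0000, Σ(t)² = 99.0000, Σln y = -7.5009, Σt·ln y = -39.6524.
Normal system: [[99.0000, 19.0000]; [19.0000, 4]]·[k, ln C]ᵀ = [-39.6524, -7.5009]ᵀ.
Slope k = (n·Σt·ln y − Σt·Σln y)/(n·Σ(t)² − (Σt)²) = (4·-39.6524 − 19.0000·-7.5009)/35.0000 = -0.45977; ln C = (Σln y − k·Σt)/n = 0.30868.

k = -0.460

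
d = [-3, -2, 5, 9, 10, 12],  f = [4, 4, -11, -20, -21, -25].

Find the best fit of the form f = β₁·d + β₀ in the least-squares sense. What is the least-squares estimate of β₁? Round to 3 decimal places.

β₁ = -2.014

From the data, Σd·d = 363, Σd = 31, Σ1 = 6.
And Σd·f = -765, Σf = -69.
Normal equations: [[363, 31]; [31, 6]]·[β₁, β₀]ᵀ = [-765, -69]ᵀ.
det = 363·6 − 31² = 1217.
β₁ = ((-765)·6 − 31·(-69))/1217 = -2451/1217; β₀ = (363·(-69) − 31·(-765))/1217 = -1332/1217.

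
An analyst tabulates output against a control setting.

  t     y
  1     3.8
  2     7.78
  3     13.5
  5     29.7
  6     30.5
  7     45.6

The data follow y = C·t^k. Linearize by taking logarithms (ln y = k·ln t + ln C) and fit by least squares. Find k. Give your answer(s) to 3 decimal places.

Let Y = ln y. Fitting Y = k·ln t + ln C by least squares:
Sums: Σln t = 7.1389, Σ(ln t)² = 11.2747, Σln y = 16.6180, Σln t·ln y = 23.2962.
Normal system: [[11.2747, 7.1389]; [7.1389, 6]]·[k, ln C]ᵀ = [23.2962, 16.6180]ᵀ.
Slope k = (n·Σln t·ln y − Σln t·Σln y)/(n·Σ(ln t)² − (Σln t)²) = (6·23.2962 − 7.1389·16.6180)/16.6845 = 1.26722; ln C = (Σln y − k·Σln t)/n = 1.26191.

k = 1.267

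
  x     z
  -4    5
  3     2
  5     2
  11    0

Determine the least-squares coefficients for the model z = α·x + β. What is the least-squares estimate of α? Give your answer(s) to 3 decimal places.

With design matrix A, AᵀA = [[171, 15]; [15, 4]] and Aᵀz = [-4, 9]ᵀ.
det = 171·4 − 15² = 459.
α = ((-4)·4 − 15·9)/459 = -151/459; β = (171·9 − 15·(-4))/459 = 533/153.

α = -0.329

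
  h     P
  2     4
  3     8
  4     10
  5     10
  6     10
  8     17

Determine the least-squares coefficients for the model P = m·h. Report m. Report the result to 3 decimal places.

From the data, Σh·h = 154.
Right-hand side: Σh·P = 318.
Hence m = 318 / 154 ≈ 2.06494.

m = 2.065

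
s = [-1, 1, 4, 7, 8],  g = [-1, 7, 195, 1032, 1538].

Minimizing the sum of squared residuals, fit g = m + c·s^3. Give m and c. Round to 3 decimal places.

AᵀA·[m, c]ᵀ = Aᵀg reads: 5·m + 919·c = 2771;  919·m + 383891·c = 1153920.
(Σ1 = 5, Σs^3 = 919, Σs^3·s^3 = 383891, Σg = 2771, Σs^3·g = 1153920.)
det = 5·383891 − 919² = 1074894.
m = (2771·383891 − 919·1153920)/1074894 = 3309481/1074894; c = (5·1153920 − 919·2771)/1074894 = 3223051/1074894.

m = 3.079, c = 2.998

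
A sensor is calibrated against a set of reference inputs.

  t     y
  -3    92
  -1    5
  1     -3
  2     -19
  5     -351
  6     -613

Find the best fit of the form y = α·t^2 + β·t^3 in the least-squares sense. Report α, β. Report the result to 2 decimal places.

Entries of MᵀM: Σt^2·t^2 = 2020, Σt^2·t^3 = 10690, Σt^3·t^3 = 63076.
Moment sums: Σt^2·y = -30089, Σt^3·y = -178927.
So MᵀM·[α, β]ᵀ = Mᵀy: [[2020, 10690]; [10690, 63076]]·[α, β]ᵀ = [-30089, -178927]ᵀ.
Δ = 2020·63076 − 10690² = 13137420.
α = ((-30089)·63076 − 10690·(-178927))/13137420 = 7417933/6568710; β = (2020·(-178927) − 10690·(-30089))/13137420 = -3978113/1313742.

α = 1.13, β = -3.03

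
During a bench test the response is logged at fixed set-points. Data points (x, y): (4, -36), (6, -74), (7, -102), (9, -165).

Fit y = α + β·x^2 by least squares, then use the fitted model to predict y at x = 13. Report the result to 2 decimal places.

ŷ = -340.34

Sums needed: Σ1 = 4, Σx^2 = 182, Σx^2·x^2 = 10514.
Moment sums: Σy = -377, Σx^2·y = -21603.
So MᵀM·[α, β]ᵀ = Mᵀy: [[4, 182]; [182, 10514]]·[α, β]ᵀ = [-377, -21603]ᵀ.
Eliminating β: 10514·(row 1) − 182·(row 2) gives 8932·α = 10514·(-377) − 182·(-21603) = -32032, so α = -104/29.
Then β = ((-21603) − 182·(-104/29))/10514 = -809/406.
At x = 13: ŷ = (-104/29)·(1) + (-809/406)·(169) = -138177/406.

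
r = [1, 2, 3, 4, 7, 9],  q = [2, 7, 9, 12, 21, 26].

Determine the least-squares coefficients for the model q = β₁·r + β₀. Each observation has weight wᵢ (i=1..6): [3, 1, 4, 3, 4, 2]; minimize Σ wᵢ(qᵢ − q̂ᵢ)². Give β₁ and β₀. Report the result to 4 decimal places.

β₁ = 2.9885, β₀ = -0.1848

Setting ∂/∂β₁ … = 0 gives: 449·β₁ + 75·β₀ = 1328;  75·β₁ + 17·β₀ = 221.
Eliminating β₀: 17·(row 1) − 75·(row 2) gives 2008·β₁ = 17·1328 − 75·221 = 6001, so β₁ = 6001/2008.
Then β₀ = (221 − 75·(6001/2008))/17 = -371/2008.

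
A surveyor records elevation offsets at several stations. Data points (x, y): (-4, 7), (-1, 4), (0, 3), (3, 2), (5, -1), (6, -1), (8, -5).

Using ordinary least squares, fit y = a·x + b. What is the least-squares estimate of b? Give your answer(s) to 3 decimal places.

Setting ∂/∂a … = 0 gives: 151·a + 17·b = -77;  17·a + 7·b = 9.
Δ = 151·7 − 17² = 768.
a = ((-77)·7 − 17·9)/768 = -173/192; b = (151·9 − 17·(-77))/768 = 667/192.

b = 3.474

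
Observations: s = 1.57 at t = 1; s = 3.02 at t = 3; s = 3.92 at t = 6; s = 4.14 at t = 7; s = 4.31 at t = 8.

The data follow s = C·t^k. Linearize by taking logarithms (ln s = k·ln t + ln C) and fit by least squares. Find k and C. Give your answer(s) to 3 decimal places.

Let Y = ln s. Fitting Y = k·ln t + ln C by least squares:
Over the data: Σln t = 6.9157, Σ(ln t)² = 12.5280, Σln s = 5.8041, Σln t·ln s = 9.4644.
Normal system: [[12.5280, 6.9157]; [6.9157, 5]]·[k, ln C]ᵀ = [9.4644, 5.8041]ᵀ.
Solving (det = 14.8127): k = 0.48492, ln C = 0.49010, so C = exp(0.49010) = 1.63248.

k = 0.485, C = 1.632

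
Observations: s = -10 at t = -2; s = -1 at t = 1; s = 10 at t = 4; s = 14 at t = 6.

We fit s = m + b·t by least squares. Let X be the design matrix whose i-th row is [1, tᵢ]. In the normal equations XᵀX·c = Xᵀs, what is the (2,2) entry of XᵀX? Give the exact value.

Row 2 ↔ basis t, column 2 ↔ basis t, so (XᵀX)_{2,2} = Σᵢ (t)·(t) = (-2)·(-2) + (1)·(1) + (4)·(4) + (6)·(6) = 57.

57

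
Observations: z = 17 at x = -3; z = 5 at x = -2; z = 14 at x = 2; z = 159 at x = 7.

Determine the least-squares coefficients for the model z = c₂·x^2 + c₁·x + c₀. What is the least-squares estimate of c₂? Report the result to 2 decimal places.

c₂ = 2.96

Entries of MᵀM: Σx^2·x^2 = 2514, Σx^2·x = 316, Σx^2 = 66, Σx·x = 66, Σx = 4, Σ1 = 4.
Moment sums: Σx^2·z = 8020, Σx·z = 1080, Σz = 195.
So MᵀM·[c₂, c₁, c₀]ᵀ = Mᵀz: [[2514, 316, 66]; [316, 66, 4]; [66, 4, 4]]·[c₂, c₁, c₀]ᵀ = [8020, 1080, 195]ᵀ.
Inverting the 3×3 Gram matrix, [c₂, c₁, c₀]ᵀ = [1391/470, 110/47, -1139/470]ᵀ.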